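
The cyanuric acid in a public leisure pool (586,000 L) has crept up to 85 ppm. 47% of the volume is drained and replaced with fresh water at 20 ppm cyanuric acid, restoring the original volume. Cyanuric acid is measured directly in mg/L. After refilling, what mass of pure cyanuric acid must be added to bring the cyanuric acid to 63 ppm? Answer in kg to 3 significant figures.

5.01 kg

After draining 47% and refilling: 85 × 0.53 + 20 × 0.47 = 54.45 ppm.
Deficit to target: 63 − 54.45 = 8.55 mg/L.
Mass: 8.55 mg/L × 586,000 L = 5010 g cyanuric acid.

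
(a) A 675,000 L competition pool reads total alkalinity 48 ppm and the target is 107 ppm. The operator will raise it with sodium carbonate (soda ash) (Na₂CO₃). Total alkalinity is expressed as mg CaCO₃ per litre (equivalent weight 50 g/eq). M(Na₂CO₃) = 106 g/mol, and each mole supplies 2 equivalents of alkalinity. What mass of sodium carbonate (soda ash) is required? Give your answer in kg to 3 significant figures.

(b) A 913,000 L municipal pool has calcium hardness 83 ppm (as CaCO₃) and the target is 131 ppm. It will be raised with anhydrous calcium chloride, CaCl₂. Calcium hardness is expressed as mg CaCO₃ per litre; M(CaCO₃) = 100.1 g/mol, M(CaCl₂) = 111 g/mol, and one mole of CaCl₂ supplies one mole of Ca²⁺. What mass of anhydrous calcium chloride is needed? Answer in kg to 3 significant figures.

(a) 42.2 kg; (b) 48.6 kg

(a) Alkalinity to add: (107 − 48) = 59 mg/L as CaCO₃ × 675,000 L = 39,820 g as CaCO₃.
(a) Equivalents: 39,820 g ÷ 50 g/eq = 796.5 eq.
(a) Each mole of Na₂CO₃ supplies 2 eq, so 796.5 / 2 = 398.2 mol.
(a) Mass: 398.2 mol × 106 g/mol = 42,210 g.

(b) Hardness to add: (131 − 83) = 48 mg/L as CaCO₃ × 913,000 L = 43,820 g as CaCO₃.
(b) Moles of Ca²⁺ (1 mol Ca²⁺ ≡ 1 mol CaCO₃): 43,820 / 100.1 g/mol = 437.8 mol.
(b) Mass of CaCl₂: 437.8 × 111 = 48,600 g.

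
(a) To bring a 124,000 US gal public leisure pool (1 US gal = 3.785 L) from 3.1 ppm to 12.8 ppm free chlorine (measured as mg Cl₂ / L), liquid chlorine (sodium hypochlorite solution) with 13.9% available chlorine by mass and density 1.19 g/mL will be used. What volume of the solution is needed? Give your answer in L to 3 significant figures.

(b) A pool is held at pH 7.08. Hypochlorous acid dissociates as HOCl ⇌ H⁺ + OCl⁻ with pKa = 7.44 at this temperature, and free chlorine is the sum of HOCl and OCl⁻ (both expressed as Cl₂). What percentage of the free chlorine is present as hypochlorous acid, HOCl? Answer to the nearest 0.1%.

(a) 27.5 L; (b) 69.6%

(a) Volume: 124,000 US gal × 3.785 L/gal = 469,340 L.
(a) Chlorine deficit: 12.8 − 3.1 = 9.7 ppm = 9.7 mg/L as Cl₂.
(a) Cl₂ equivalent needed: 9.7 mg/L × 469,340 L = 4,553,000 mg = 4553 g.
(a) Product at 13.9% available chlorine: 4553 / 0.139 = 32,750 g.
(a) Volume at density 1.19 g/mL: 32,750 g ÷ 1.19 g/mL = 27,520 mL.

(b) [OCl⁻]/[HOCl] = 10^(pH − pKa) = 10^(7.08 − 7.44) = 10^-0.36 = 0.4365.
(b) Fraction as HOCl = 1 / (1 + 0.4365) = 0.6961.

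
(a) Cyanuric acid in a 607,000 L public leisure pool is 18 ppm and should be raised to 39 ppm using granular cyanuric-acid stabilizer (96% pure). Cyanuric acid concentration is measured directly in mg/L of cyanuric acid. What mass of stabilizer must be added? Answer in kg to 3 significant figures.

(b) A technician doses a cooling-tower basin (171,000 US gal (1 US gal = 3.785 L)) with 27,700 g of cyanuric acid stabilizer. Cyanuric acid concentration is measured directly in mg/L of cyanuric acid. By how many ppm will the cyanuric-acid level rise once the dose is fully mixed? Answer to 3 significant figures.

(a) CYA to add: (39 − 18) = 21 mg/L × 607,000 L = 12,750 g cyanuric acid.
(a) At 96% purity: 12,750 / 0.96 = 13,280 g product.

(b) Volume: 171,000 US gal × 3.785 L/gal = 647,235 L.
(b) Rise: 27,700 g / 647,235 L × 1000 = 42.8 mg/L.

(a) 13.3 kg; (b) 42.8 ppm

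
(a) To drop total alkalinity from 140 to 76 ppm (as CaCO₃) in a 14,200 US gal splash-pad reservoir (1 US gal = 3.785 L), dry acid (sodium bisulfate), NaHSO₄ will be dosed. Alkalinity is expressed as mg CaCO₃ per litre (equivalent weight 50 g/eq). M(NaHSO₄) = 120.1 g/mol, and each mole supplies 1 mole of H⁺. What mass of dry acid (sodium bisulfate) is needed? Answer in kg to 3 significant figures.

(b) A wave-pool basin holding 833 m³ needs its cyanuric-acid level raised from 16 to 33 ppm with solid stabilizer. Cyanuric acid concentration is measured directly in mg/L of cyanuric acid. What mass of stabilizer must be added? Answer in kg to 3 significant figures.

(a) 8.26 kg; (b) 14.2 kg

(a) Volume: 14,200 US gal × 3.785 L/gal = 53,747 L.
(a) Alkalinity to neutralize: (140 − 76) = 64 mg/L as CaCO₃ × 53,747 L = 3440 g as CaCO₃.
(a) Equivalents of H⁺ required: 3440 ÷ 50 g/eq = 68.8 eq = 68.8 mol NaHSO₄.
(a) Mass of NaHSO₄: 68.8 × 120.1 = 8262 g.

(b) Volume: 833 m³ = 833,000 L.
(b) CYA to add: (33 − 16) = 17 mg/L × 833,000 L = 14,160 g cyanuric acid.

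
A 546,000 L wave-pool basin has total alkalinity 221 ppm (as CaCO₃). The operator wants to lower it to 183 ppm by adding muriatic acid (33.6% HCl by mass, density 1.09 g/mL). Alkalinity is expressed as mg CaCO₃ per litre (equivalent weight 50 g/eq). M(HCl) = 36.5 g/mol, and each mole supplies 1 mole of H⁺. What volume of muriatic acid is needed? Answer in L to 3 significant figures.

Alkalinity to neutralize: (221 − 183) = 38 mg/L as CaCO₃ × 546,000 L = 20,750 g as CaCO₃.
Equivalents of H⁺ required: 20,750 ÷ 50 g/eq = 415 eq = 415 mol HCl.
Mass of HCl: 415 × 36.5 = 15,150 g.
Mass of 33.6% solution: 15,150 / 0.336 = 45,080 g.
Volume: 45,080 g ÷ 1.09 g/mL = 41,360 mL.

41.4 L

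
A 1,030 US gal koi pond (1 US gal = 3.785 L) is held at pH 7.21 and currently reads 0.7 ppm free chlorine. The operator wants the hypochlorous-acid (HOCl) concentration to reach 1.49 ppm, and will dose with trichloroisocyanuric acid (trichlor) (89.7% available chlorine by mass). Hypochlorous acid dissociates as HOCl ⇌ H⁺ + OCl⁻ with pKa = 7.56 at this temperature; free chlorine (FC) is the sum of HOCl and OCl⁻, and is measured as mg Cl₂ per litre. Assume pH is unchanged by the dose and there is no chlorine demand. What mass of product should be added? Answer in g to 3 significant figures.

6.33 g

Volume: 1,030 US gal × 3.785 L/gal = 3,899 L.
[OCl⁻]/[HOCl] = 10^(pH − pKa) = 10^(7.21 − 7.56) = 0.4467; fraction as HOCl = 1/(1 + 0.4467) = 0.6912.
Free chlorine required for 1.49 ppm HOCl: 1.49 / 0.6912 = 2.156 ppm.
FC to add: 2.156 − 0.7 = 1.456 mg/L as Cl₂.
Cl₂ equivalent: 1.456 mg/L × 3,899 L = 5.675 g.
Product at 89.7% available Cl: 5.675 / 0.897 = 6.326 g.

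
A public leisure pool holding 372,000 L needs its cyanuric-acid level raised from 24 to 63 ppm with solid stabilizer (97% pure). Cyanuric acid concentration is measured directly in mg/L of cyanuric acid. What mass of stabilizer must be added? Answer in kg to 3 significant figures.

CYA to add: (63 − 24) = 39 mg/L × 372,000 L = 14,510 g cyanuric acid.
At 97% purity: 14,510 / 0.97 = 14,960 g product.

15.0 kg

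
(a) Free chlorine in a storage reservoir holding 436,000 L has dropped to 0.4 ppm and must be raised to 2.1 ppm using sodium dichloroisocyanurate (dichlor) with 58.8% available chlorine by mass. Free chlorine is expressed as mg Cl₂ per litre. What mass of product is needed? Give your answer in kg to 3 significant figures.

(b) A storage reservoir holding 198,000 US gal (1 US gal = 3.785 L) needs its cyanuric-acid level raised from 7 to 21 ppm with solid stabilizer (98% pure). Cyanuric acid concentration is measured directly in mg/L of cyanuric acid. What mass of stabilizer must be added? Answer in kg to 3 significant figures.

(a) 1.26 kg; (b) 10.7 kg

(a) Chlorine deficit: 2.1 − 0.4 = 1.7 ppm = 1.7 mg/L as Cl₂.
(a) Cl₂ equivalent needed: 1.7 mg/L × 436,000 L = 741,200 mg = 741.2 g.
(a) Product at 58.8% available chlorine: 741.2 / 0.588 = 1261 g.

(b) Volume: 198,000 US gal × 3.785 L/gal = 749,430 L.
(b) CYA to add: (21 − 7) = 14 mg/L × 749,430 L = 10,490 g cyanuric acid.
(b) At 98% purity: 10,490 / 0.98 = 10,710 g product.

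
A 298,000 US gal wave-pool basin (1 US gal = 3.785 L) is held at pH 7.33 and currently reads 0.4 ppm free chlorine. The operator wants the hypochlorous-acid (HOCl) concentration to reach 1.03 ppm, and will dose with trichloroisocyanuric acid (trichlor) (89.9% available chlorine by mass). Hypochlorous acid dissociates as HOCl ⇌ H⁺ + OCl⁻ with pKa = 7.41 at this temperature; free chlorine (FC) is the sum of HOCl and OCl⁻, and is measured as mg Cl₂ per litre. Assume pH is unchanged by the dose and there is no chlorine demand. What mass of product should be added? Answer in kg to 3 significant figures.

Volume: 298,000 US gal × 3.785 L/gal = 1,127,930 L.
[OCl⁻]/[HOCl] = 10^(pH − pKa) = 10^(7.33 − 7.41) = 0.8318; fraction as HOCl = 1/(1 + 0.8318) = 0.5459.
Free chlorine required for 1.03 ppm HOCl: 1.03 / 0.5459 = 1.887 ppm.
FC to add: 1.887 − 0.4 = 1.487 mg/L as Cl₂.
Cl₂ equivalent: 1.487 mg/L × 1,127,930 L = 1677 g.
Product at 89.9% available Cl: 1677 / 0.899 = 1865 g.

1.87 kg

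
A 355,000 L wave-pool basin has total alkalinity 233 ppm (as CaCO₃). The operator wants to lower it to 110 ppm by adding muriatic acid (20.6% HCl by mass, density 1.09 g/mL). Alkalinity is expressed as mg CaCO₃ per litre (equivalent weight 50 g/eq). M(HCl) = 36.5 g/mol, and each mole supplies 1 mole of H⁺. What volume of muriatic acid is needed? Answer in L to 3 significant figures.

142 L

Alkalinity to neutralize: (233 − 110) = 123 mg/L as CaCO₃ × 355,000 L = 43,660 g as CaCO₃.
Equivalents of H⁺ required: 43,660 ÷ 50 g/eq = 873.3 eq = 873.3 mol HCl.
Mass of HCl: 873.3 × 36.5 = 31,880 g.
Mass of 20.6% solution: 31,880 / 0.206 = 154,700 g.
Volume: 154,700 g ÷ 1.09 g/mL = 142,000 mL.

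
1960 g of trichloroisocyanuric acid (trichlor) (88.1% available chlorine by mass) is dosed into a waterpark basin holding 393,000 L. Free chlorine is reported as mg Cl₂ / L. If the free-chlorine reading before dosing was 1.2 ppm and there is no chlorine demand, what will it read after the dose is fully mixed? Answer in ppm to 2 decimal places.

5.59 ppm

Available chlorine delivered: 1960 g × 0.881 = 1727 g as Cl₂.
Concentration rise: 1727 g / 393,000 L = 4.394 mg/L = 4.39 ppm.
Final FC: 1.2 + 4.39 = 5.59 ppm.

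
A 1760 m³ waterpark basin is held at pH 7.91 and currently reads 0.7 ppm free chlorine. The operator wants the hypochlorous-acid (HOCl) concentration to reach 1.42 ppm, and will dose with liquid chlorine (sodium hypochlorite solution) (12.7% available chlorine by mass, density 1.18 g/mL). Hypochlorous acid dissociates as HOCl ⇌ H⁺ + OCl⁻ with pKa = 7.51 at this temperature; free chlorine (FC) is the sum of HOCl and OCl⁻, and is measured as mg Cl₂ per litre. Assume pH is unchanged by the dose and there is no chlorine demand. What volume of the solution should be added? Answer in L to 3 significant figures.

Volume: 1760 m³ = 1,760,000 L.
[OCl⁻]/[HOCl] = 10^(pH − pKa) = 10^(7.91 − 7.51) = 2.512; fraction as HOCl = 1/(1 + 2.512) = 0.2847.
Free chlorine required for 1.42 ppm HOCl: 1.42 / 0.2847 = 4.987 ppm.
FC to add: 4.987 − 0.7 = 4.287 mg/L as Cl₂.
Cl₂ equivalent: 4.287 mg/L × 1,760,000 L = 7545 g.
Product at 12.7% available Cl: 7545 / 0.127 = 59,410 g.
Volume: 59,410 g ÷ 1.18 g/mL = 50,350 mL.

50.3 L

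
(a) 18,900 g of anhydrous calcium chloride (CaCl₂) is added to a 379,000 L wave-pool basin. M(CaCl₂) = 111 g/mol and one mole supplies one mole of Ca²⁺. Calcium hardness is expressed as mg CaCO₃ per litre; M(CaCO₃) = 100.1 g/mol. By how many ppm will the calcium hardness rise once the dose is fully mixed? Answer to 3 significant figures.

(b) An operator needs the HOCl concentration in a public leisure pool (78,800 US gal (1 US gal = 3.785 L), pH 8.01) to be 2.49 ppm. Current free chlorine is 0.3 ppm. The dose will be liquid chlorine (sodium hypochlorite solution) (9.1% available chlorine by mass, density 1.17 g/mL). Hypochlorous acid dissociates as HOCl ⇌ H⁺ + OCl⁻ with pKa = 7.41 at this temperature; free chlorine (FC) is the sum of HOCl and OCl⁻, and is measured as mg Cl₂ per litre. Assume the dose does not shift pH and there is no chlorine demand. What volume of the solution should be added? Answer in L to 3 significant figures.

(a) 45.0 ppm; (b) 33.9 L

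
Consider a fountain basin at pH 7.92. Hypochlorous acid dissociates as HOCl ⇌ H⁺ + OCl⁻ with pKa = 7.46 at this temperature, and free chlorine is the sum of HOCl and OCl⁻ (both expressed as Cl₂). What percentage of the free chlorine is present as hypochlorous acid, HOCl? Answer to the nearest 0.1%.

[OCl⁻]/[HOCl] = 10^(pH − pKa) = 10^(7.92 − 7.46) = 10^0.46 = 2.884.
Fraction as HOCl = 1 / (1 + 2.884) = 0.2575.

25.7%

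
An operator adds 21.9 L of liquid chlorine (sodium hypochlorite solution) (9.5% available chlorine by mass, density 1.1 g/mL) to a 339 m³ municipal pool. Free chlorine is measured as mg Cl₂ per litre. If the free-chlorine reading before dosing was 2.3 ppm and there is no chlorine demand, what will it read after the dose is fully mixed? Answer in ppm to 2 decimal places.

Volume: 339 m³ = 339,000 L.
Mass of solution: 21.9 L × 1000 mL/L × 1.1 g/mL = 24,090 g.
Available chlorine delivered: 24,090 g × 0.095 = 2289 g as Cl₂.
Concentration rise: 2289 g / 339,000 L = 6.751 mg/L = 6.75 ppm.
Final FC: 2.3 + 6.75 = 9.05 ppm.

9.05 ppm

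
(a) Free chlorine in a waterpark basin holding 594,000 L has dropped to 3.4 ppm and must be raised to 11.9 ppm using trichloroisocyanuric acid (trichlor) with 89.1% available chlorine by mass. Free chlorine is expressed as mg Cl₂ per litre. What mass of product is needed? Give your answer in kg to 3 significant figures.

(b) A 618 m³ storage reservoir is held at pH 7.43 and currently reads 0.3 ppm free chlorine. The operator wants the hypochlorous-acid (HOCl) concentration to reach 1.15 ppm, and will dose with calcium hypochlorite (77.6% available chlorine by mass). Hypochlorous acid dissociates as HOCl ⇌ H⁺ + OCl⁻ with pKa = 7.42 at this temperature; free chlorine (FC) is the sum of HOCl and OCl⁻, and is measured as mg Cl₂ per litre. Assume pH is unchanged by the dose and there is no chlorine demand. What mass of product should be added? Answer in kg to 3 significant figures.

(a) 5.67 kg; (b) 1.61 kg

(a) Chlorine deficit: 11.9 − 3.4 = 8.5 ppm = 8.5 mg/L as Cl₂.
(a) Cl₂ equivalent needed: 8.5 mg/L × 594,000 L = 5,049,000 mg = 5049 g.
(a) Product at 89.1% available chlorine: 5049 / 0.891 = 5667 g.

(b) Volume: 618 m³ = 618,000 L.
(b) [OCl⁻]/[HOCl] = 10^(pH − pKa) = 10^(7.43 − 7.42) = 1.023; fraction as HOCl = 1/(1 + 1.023) = 0.4942.
(b) Free chlorine required for 1.15 ppm HOCl: 1.15 / 0.4942 = 2.327 ppm.
(b) FC to add: 2.327 − 0.3 = 2.027 mg/L as Cl₂.
(b) Cl₂ equivalent: 2.027 mg/L × 618,000 L = 1253 g.
(b) Product at 77.6% available Cl: 1253 / 0.776 = 1614 g.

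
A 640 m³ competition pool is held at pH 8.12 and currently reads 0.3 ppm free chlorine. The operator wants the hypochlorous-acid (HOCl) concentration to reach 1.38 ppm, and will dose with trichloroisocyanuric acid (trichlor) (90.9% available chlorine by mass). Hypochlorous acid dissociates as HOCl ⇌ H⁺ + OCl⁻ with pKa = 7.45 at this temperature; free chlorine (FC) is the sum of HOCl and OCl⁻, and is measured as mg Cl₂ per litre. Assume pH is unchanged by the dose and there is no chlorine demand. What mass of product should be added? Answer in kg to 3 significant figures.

Volume: 640 m³ = 640,000 L.
[OCl⁻]/[HOCl] = 10^(pH − pKa) = 10^(8.12 − 7.45) = 4.677; fraction as HOCl = 1/(1 + 4.677) = 0.1761.
Free chlorine required for 1.38 ppm HOCl: 1.38 / 0.1761 = 7.835 ppm.
FC to add: 7.835 − 0.3 = 7.535 mg/L as Cl₂.
Cl₂ equivalent: 7.535 mg/L × 640,000 L = 4822 g.
Product at 90.9% available Cl: 4822 / 0.909 = 5305 g.

5.30 kg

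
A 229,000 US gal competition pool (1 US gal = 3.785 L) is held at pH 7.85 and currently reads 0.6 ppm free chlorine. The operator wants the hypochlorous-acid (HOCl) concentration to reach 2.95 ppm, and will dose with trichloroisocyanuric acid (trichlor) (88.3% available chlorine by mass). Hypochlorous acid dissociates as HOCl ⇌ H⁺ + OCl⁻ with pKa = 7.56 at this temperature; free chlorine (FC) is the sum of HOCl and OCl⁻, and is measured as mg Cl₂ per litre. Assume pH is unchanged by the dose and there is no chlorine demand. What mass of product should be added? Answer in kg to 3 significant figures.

7.95 kg

Volume: 229,000 US gal × 3.785 L/gal = 866,765 L.
[OCl⁻]/[HOCl] = 10^(pH − pKa) = 10^(7.85 − 7.56) = 1.95; fraction as HOCl = 1/(1 + 1.95) = 0.339.
Free chlorine required for 2.95 ppm HOCl: 2.95 / 0.339 = 8.702 ppm.
FC to add: 8.702 − 0.6 = 8.102 mg/L as Cl₂.
Cl₂ equivalent: 8.102 mg/L × 866,765 L = 7023 g.
Product at 88.3% available Cl: 7023 / 0.883 = 7953 g.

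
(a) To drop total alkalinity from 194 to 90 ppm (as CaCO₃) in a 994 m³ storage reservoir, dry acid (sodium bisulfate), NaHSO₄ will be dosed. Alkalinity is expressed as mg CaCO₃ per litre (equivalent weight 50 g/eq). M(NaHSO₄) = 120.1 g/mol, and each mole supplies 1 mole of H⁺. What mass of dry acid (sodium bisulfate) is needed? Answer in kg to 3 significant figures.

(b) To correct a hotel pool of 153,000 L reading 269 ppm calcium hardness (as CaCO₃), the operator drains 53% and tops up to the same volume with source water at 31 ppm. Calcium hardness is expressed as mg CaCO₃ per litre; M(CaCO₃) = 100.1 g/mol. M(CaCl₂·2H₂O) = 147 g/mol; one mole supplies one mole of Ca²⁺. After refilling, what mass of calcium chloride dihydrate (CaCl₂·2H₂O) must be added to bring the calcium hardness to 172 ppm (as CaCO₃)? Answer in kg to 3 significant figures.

(a) 248 kg; (b) 6.55 kg

(a) Volume: 994 m³ = 994,000 L.
(a) Alkalinity to neutralize: (194 − 90) = 104 mg/L as CaCO₃ × 994,000 L = 103,400 g as CaCO₃.
(a) Equivalents of H⁺ required: 103,400 ÷ 50 g/eq = 2068 eq = 2068 mol NaHSO₄.
(a) Mass of NaHSO₄: 2068 × 120.1 = 248,300 g.

(b) After draining 53% and refilling: 269 × 0.47 + 31 × 0.53 = 142.86 ppm.
(b) Deficit to target: 172 − 142.86 = 29.14 mg/L.
(b) As CaCO₃: 29.14 mg/L × 153,000 L = 4458 g; ÷ 100.1 = 44.54 mol Ca²⁺.
(b) Mass: 44.54 × 147 = 6547 g.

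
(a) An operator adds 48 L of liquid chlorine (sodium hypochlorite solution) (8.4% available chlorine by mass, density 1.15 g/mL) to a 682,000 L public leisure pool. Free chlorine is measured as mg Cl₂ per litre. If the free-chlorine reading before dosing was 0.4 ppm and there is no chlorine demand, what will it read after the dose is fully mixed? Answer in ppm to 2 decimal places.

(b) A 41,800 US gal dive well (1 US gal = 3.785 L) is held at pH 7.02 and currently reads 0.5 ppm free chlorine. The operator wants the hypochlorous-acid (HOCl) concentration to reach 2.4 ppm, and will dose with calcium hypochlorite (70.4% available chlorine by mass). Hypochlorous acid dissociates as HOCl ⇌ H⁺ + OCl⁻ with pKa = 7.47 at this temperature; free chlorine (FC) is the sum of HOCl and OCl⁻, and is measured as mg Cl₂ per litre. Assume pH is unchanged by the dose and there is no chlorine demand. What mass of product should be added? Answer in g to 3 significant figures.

(a) 7.20 ppm; (b) 618 g

(a) Mass of solution: 48 L × 1000 mL/L × 1.15 g/mL = 55,200 g.
(a) Available chlorine delivered: 55,200 g × 0.084 = 4637 g as Cl₂.
(a) Concentration rise: 4637 g / 682,000 L = 6.799 mg/L = 6.80 ppm.
(a) Final FC: 0.4 + 6.80 = 7.20 ppm.

(b) Volume: 41,800 US gal × 3.785 L/gal = 158,213 L.
(b) [OCl⁻]/[HOCl] = 10^(pH − pKa) = 10^(7.02 − 7.47) = 0.3548; fraction as HOCl = 1/(1 + 0.3548) = 0.7381.
(b) Free chlorine required for 2.4 ppm HOCl: 2.4 / 0.7381 = 3.252 ppm.
(b) FC to add: 3.252 − 0.5 = 2.752 mg/L as Cl₂.
(b) Cl₂ equivalent: 2.752 mg/L × 158,213 L = 435.3 g.
(b) Product at 70.4% available Cl: 435.3 / 0.704 = 618.4 g.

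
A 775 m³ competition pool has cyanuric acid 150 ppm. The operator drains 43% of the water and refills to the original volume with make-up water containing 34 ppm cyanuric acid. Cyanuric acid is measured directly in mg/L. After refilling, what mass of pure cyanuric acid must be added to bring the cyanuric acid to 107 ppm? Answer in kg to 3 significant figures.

5.33 kg

Volume: 775 m³ = 775,000 L.
After draining 43% and refilling: 150 × 0.57 + 34 × 0.43 = 100.12 ppm.
Deficit to target: 107 − 100.12 = 6.88 mg/L.
Mass: 6.88 mg/L × 775,000 L = 5332 g cyanuric acid.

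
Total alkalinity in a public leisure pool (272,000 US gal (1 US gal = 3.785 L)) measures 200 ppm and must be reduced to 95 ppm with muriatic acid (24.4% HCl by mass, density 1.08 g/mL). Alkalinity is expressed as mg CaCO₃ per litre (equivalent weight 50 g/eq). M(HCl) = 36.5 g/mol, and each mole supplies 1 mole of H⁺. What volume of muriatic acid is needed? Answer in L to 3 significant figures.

299 L

Volume: 272,000 US gal × 3.785 L/gal = 1,029,520 L.
Alkalinity to neutralize: (200 − 95) = 105 mg/L as CaCO₃ × 1,029,520 L = 108,100 g as CaCO₃.
Equivalents of H⁺ required: 108,100 ÷ 50 g/eq = 2162 eq = 2162 mol HCl.
Mass of HCl: 2162 × 36.5 = 78,910 g.
Mass of 24.4% solution: 78,910 / 0.244 = 323,400 g.
Volume: 323,400 g ÷ 1.08 g/mL = 299,500 mL.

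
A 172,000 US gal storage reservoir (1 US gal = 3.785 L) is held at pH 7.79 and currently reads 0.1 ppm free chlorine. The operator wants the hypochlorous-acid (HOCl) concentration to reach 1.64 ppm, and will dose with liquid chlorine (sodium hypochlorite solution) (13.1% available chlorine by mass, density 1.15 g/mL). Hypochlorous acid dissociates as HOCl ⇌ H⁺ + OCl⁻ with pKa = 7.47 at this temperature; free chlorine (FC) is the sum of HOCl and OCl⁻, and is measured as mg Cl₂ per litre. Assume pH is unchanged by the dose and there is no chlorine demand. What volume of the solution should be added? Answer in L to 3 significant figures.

Volume: 172,000 US gal × 3.785 L/gal = 651,020 L.
[OCl⁻]/[HOCl] = 10^(pH − pKa) = 10^(7.79 − 7.47) = 2.089; fraction as HOCl = 1/(1 + 2.089) = 0.3237.
Free chlorine required for 1.64 ppm HOCl: 1.64 / 0.3237 = 5.066 ppm.
FC to add: 5.066 − 0.1 = 4.966 mg/L as Cl₂.
Cl₂ equivalent: 4.966 mg/L × 651,020 L = 3233 g.
Product at 13.1% available Cl: 3233 / 0.131 = 24,680 g.
Volume: 24,680 g ÷ 1.15 g/mL = 21,460 mL.

21.5 L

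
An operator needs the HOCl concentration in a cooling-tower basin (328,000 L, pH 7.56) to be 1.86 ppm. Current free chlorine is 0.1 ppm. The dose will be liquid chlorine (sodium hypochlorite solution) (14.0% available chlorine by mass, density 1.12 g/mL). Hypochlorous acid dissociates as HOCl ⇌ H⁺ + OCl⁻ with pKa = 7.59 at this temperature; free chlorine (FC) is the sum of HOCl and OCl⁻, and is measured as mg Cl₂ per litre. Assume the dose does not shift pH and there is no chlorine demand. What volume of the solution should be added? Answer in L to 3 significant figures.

7.31 L

[OCl⁻]/[HOCl] = 10^(pH − pKa) = 10^(7.56 − 7.59) = 0.9333; fraction as HOCl = 1/(1 + 0.9333) = 0.5173.
Free chlorine required for 1.86 ppm HOCl: 1.86 / 0.5173 = 3.596 ppm.
FC to add: 3.596 − 0.1 = 3.496 mg/L as Cl₂.
Cl₂ equivalent: 3.496 mg/L × 328,000 L = 1147 g.
Product at 14.0% available Cl: 1147 / 0.14 = 8190 g.
Volume: 8190 g ÷ 1.12 g/mL = 7313 mL.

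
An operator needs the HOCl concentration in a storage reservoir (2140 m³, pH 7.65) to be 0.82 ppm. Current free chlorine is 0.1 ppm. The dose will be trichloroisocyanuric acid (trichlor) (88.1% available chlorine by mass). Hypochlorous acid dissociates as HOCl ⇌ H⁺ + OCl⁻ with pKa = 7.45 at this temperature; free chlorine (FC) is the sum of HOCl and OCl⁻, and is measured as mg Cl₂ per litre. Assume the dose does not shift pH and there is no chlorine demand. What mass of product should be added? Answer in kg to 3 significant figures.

Volume: 2140 m³ = 2,140,000 L.
[OCl⁻]/[HOCl] = 10^(pH − pKa) = 10^(7.65 − 7.45) = 1.585; fraction as HOCl = 1/(1 + 1.585) = 0.3869.
Free chlorine required for 0.82 ppm HOCl: 0.82 / 0.3869 = 2.12 ppm.
FC to add: 2.12 − 0.1 = 2.02 mg/L as Cl₂.
Cl₂ equivalent: 2.02 mg/L × 2,140,000 L = 4322 g.
Product at 88.1% available Cl: 4322 / 0.881 = 4906 g.

4.91 kg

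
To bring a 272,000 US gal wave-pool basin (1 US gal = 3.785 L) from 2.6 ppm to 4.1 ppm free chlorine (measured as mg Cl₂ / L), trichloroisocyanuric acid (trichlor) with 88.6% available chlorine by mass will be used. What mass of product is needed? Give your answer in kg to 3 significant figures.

Volume: 272,000 US gal × 3.785 L/gal = 1,029,520 L.
Chlorine deficit: 4.1 − 2.6 = 1.5 ppm = 1.5 mg/L as Cl₂.
Cl₂ equivalent needed: 1.5 mg/L × 1,029,520 L = 1,544,000 mg = 1544 g.
Product at 88.6% available chlorine: 1544 / 0.886 = 1743 g.

1.74 kg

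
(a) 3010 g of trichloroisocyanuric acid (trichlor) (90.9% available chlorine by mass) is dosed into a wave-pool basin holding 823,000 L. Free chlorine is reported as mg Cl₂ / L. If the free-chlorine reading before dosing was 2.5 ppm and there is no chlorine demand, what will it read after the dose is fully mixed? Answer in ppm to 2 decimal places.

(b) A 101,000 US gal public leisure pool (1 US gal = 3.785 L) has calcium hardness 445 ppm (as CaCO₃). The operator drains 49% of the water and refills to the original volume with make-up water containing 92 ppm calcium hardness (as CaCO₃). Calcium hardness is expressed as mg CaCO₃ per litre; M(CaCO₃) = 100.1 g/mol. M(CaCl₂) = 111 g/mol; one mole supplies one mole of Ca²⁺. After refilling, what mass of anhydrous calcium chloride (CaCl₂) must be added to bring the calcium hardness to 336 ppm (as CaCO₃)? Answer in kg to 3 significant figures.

(a) 5.82 ppm; (b) 27.1 kg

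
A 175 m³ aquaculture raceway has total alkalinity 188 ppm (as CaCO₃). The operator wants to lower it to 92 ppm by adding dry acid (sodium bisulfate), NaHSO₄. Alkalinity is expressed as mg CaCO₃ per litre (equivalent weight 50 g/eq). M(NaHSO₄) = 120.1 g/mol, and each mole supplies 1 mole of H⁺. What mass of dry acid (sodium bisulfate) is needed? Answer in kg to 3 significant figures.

40.4 kg

Volume: 175 m³ = 175,000 L.
Alkalinity to neutralize: (188 − 92) = 96 mg/L as CaCO₃ × 175,000 L = 16,800 g as CaCO₃.
Equivalents of H⁺ required: 16,800 ÷ 50 g/eq = 336 eq = 336 mol NaHSO₄.
Mass of NaHSO₄: 336 × 120.1 = 40,350 g.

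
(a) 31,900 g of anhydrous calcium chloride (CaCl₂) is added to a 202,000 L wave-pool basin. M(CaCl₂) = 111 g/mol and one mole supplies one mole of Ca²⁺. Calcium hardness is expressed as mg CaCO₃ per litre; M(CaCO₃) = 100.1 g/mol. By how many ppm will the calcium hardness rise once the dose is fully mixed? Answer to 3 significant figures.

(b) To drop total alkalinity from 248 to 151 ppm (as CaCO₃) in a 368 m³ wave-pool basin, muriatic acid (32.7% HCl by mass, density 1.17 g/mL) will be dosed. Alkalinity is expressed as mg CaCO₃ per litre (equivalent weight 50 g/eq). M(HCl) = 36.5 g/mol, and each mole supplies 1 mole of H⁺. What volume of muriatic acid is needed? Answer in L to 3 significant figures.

(a) Moles of Ca²⁺: 31,900 g ÷ 111 g/mol = 287.4 mol.
(a) As CaCO₃: 287.4 mol × 100.1 g/mol = 28,770 g.
(a) Rise: 28,770 g / 202,000 L × 1000 = 142.4 mg/L.

(b) Volume: 368 m³ = 368,000 L.
(b) Alkalinity to neutralize: (248 − 151) = 97 mg/L as CaCO₃ × 368,000 L = 35,700 g as CaCO₃.
(b) Equivalents of H⁺ required: 35,700 ÷ 50 g/eq = 713.9 eq = 713.9 mol HCl.
(b) Mass of HCl: 713.9 × 36.5 = 26,060 g.
(b) Mass of 32.7% solution: 26,060 / 0.327 = 79,690 g.
(b) Volume: 79,690 g ÷ 1.17 g/mL = 68,110 mL.

(a) 142 ppm; (b) 68.1 L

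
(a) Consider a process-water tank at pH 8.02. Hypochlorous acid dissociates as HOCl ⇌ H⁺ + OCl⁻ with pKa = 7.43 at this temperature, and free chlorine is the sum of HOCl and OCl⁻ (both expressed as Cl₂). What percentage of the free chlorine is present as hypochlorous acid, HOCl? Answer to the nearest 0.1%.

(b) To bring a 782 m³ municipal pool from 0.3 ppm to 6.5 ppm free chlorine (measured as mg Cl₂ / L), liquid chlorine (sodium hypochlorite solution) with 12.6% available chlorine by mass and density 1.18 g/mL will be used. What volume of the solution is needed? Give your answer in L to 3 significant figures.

(a) [OCl⁻]/[HOCl] = 10^(pH − pKa) = 10^(8.02 − 7.43) = 10^0.59 = 3.89.
(a) Fraction as HOCl = 1 / (1 + 3.89) = 0.2045.

(b) Volume: 782 m³ = 782,000 L.
(b) Chlorine deficit: 6.5 − 0.3 = 6.2 ppm = 6.2 mg/L as Cl₂.
(b) Cl₂ equivalent needed: 6.2 mg/L × 782,000 L = 4,848,000 mg = 4848 g.
(b) Product at 12.6% available chlorine: 4848 / 0.126 = 38,480 g.
(b) Volume at density 1.18 g/mL: 38,480 g ÷ 1.18 g/mL = 32,610 mL.

(a) 20.4%; (b) 32.6 L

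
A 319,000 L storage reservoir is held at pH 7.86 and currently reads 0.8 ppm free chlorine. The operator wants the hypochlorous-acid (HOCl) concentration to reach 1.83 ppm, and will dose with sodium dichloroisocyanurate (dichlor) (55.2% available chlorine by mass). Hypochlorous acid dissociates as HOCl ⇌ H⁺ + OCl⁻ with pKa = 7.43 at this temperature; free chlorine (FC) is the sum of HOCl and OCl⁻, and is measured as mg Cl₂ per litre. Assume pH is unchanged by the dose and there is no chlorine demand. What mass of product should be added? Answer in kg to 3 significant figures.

3.44 kg

[OCl⁻]/[HOCl] = 10^(pH − pKa) = 10^(7.86 − 7.43) = 2.692; fraction as HOCl = 1/(1 + 2.692) = 0.2709.
Free chlorine required for 1.83 ppm HOCl: 1.83 / 0.2709 = 6.756 ppm.
FC to add: 6.756 − 0.8 = 5.956 mg/L as Cl₂.
Cl₂ equivalent: 5.956 mg/L × 319,000 L = 1900 g.
Product at 55.2% available Cl: 1900 / 0.552 = 3442 g.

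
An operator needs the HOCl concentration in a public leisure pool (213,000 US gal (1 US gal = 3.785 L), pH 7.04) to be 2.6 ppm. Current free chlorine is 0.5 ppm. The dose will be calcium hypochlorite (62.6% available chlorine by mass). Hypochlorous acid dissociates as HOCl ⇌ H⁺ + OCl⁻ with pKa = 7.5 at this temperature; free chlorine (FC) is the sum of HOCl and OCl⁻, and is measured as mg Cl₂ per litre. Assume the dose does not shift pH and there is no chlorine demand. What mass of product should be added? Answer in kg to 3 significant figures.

3.87 kg

Volume: 213,000 US gal × 3.785 L/gal = 806,205 L.
[OCl⁻]/[HOCl] = 10^(pH − pKa) = 10^(7.04 − 7.5) = 0.3467; fraction as HOCl = 1/(1 + 0.3467) = 0.7425.
Free chlorine required for 2.6 ppm HOCl: 2.6 / 0.7425 = 3.502 ppm.
FC to add: 3.502 − 0.5 = 3.002 mg/L as Cl₂.
Cl₂ equivalent: 3.002 mg/L × 806,205 L = 2420 g.
Product at 62.6% available Cl: 2420 / 0.626 = 3866 g.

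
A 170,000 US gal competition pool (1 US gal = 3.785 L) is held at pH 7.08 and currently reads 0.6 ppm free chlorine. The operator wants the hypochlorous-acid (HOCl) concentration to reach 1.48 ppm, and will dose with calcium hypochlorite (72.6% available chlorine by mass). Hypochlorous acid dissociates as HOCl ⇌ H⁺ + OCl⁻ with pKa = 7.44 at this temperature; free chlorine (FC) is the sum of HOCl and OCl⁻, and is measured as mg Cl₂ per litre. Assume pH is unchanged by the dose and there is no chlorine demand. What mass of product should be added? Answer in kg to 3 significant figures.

1.35 kg

Volume: 170,000 US gal × 3.785 L/gal = 643,450 L.
[OCl⁻]/[HOCl] = 10^(pH − pKa) = 10^(7.08 − 7.44) = 0.4365; fraction as HOCl = 1/(1 + 0.4365) = 0.6961.
Free chlorine required for 1.48 ppm HOCl: 1.48 / 0.6961 = 2.126 ppm.
FC to add: 2.126 − 0.6 = 1.526 mg/L as Cl₂.
Cl₂ equivalent: 1.526 mg/L × 643,450 L = 981.9 g.
Product at 72.6% available Cl: 981.9 / 0.726 = 1353 g.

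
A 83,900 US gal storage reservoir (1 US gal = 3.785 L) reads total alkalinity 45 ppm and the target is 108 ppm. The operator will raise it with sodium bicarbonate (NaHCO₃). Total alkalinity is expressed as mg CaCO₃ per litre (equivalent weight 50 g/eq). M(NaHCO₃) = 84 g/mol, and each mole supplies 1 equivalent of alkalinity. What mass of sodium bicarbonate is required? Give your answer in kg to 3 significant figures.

Volume: 83,900 US gal × 3.785 L/gal = 317,562 L.
Alkalinity to add: (108 − 45) = 63 mg/L as CaCO₃ × 317,562 L = 20,010 g as CaCO₃.
Equivalents: 20,010 g ÷ 50 g/eq = 400.1 eq.
NaHCO₃ supplies 1 eq per mole → 400.1 mol.
Mass: 400.1 mol × 84 g/mol = 33,610 g.

33.6 kg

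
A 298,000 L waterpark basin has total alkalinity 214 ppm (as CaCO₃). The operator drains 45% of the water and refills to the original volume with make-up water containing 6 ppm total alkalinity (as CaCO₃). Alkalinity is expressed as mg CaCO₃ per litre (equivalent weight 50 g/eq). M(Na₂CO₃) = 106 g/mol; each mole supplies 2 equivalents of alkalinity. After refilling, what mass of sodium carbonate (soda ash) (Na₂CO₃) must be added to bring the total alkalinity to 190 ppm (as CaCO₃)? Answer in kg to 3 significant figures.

22.0 kg

After draining 45% and refilling: 214 × 0.55 + 6 × 0.45 = 120.4 ppm.
Deficit to target: 190 − 120.4 = 69.6 mg/L.
As CaCO₃: 69.6 mg/L × 298,000 L = 20,740 g; ÷ 50 g/eq ÷ 2 = 207.4 mol Na₂CO₃.
Mass: 207.4 × 106 = 21,990 g.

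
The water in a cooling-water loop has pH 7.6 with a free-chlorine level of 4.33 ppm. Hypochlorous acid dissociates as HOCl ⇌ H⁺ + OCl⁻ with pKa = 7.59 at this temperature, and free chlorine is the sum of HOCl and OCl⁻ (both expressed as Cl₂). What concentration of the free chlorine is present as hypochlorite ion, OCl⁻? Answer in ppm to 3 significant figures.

2.19 ppm

[OCl⁻]/[HOCl] = 10^(pH − pKa) = 10^(7.6 − 7.59) = 10^0.01 = 1.023.
Fraction as HOCl = 1 / (1 + 1.023) = 0.4942.
OCl⁻ = (1 − 0.4942) × 4.33 ppm = 2.19 ppm.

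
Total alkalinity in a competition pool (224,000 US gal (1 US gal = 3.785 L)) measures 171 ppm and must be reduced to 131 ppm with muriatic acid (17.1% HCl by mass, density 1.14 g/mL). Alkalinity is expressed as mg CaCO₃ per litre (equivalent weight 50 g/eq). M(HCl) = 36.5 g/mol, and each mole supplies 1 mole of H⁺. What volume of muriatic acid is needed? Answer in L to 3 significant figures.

Volume: 224,000 US gal × 3.785 L/gal = 847,840 L.
Alkalinity to neutralize: (171 − 131) = 40 mg/L as CaCO₃ × 847,840 L = 33,910 g as CaCO₃.
Equivalents of H⁺ required: 33,910 ÷ 50 g/eq = 678.3 eq = 678.3 mol HCl.
Mass of HCl: 678.3 × 36.5 = 24,760 g.
Mass of 17.1% solution: 24,760 / 0.171 = 144,800 g.
Volume: 144,800 g ÷ 1.14 g/mL = 127,000 mL.

127 L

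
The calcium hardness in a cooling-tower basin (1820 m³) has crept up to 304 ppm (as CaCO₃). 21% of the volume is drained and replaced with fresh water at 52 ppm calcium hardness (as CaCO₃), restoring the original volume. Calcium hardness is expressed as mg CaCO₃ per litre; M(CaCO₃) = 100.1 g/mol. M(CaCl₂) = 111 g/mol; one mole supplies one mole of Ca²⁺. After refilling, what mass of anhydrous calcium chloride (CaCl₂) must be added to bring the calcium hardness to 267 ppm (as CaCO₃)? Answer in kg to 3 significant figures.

Volume: 1820 m³ = 1,820,000 L.
After draining 21% and refilling: 304 × 0.79 + 52 × 0.21 = 251.08 ppm.
Deficit to target: 267 − 251.08 = 15.92 mg/L.
As CaCO₃: 15.92 mg/L × 1,820,000 L = 28,970 g; ÷ 100.1 = 289.5 mol Ca²⁺.
Mass: 289.5 × 111 = 32,130 g.

32.1 kg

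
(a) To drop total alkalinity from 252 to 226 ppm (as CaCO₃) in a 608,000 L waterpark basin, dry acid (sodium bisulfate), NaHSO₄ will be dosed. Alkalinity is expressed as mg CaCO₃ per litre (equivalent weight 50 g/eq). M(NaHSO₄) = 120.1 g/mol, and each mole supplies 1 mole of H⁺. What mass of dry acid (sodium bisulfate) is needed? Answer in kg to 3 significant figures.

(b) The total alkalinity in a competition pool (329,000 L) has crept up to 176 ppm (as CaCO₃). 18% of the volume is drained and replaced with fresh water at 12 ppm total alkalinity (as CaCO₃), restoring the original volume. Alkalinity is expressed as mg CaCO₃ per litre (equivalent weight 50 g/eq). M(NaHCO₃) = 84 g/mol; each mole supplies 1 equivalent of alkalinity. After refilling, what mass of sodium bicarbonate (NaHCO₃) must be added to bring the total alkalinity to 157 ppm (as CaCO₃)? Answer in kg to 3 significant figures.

(a) Alkalinity to neutralize: (252 − 226) = 26 mg/L as CaCO₃ × 608,000 L = 15,810 g as CaCO₃.
(a) Equivalents of H⁺ required: 15,810 ÷ 50 g/eq = 316.2 eq = 316.2 mol NaHSO₄.
(a) Mass of NaHSO₄: 316.2 × 120.1 = 37,970 g.

(b) After draining 18% and refilling: 176 × 0.82 + 12 × 0.18 = 146.48 ppm.
(b) Deficit to target: 157 − 146.48 = 10.52 mg/L.
(b) As CaCO₃: 10.52 mg/L × 329,000 L = 3461 g; ÷ 50 g/eq ÷ 1 = 69.22 mol NaHCO₃.
(b) Mass: 69.22 × 84 = 5815 g.

(a) 38.0 kg; (b) 5.81 kg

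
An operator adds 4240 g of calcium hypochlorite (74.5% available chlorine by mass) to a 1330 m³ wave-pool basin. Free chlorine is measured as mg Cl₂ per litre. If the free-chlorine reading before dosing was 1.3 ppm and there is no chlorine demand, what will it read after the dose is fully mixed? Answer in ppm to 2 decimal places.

Volume: 1330 m³ = 1,330,000 L.
Available chlorine delivered: 4240 g × 0.745 = 3159 g as Cl₂.
Concentration rise: 3159 g / 1,330,000 L = 2.375 mg/L = 2.38 ppm.
Final FC: 1.3 + 2.38 = 3.68 ppm.

3.68 ppm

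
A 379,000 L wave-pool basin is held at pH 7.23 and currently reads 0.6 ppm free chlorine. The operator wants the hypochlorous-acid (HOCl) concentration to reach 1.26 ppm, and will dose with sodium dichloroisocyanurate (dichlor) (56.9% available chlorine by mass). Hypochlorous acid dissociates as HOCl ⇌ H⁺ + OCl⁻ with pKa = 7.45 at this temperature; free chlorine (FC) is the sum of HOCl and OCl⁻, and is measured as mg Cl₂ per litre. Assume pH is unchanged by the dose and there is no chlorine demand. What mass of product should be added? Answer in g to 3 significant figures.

[OCl⁻]/[HOCl] = 10^(pH − pKa) = 10^(7.23 − 7.45) = 0.6026; fraction as HOCl = 1/(1 + 0.6026) = 0.624.
Free chlorine required for 1.26 ppm HOCl: 1.26 / 0.624 = 2.019 ppm.
FC to add: 2.019 − 0.6 = 1.419 mg/L as Cl₂.
Cl₂ equivalent: 1.419 mg/L × 379,000 L = 537.9 g.
Product at 56.9% available Cl: 537.9 / 0.569 = 945.3 g.

945 g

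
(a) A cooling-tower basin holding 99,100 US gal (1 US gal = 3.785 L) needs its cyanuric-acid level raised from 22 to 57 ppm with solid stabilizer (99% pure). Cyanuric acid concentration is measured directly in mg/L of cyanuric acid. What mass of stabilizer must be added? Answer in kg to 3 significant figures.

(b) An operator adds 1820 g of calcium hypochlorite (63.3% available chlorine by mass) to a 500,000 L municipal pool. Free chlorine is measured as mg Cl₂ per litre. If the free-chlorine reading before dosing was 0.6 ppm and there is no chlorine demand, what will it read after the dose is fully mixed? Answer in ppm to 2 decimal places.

(a) 13.3 kg; (b) 2.90 ppm

(a) Volume: 99,100 US gal × 3.785 L/gal = 375,094 L.
(a) CYA to add: (57 − 22) = 35 mg/L × 375,094 L = 13,130 g cyanuric acid.
(a) At 99% purity: 13,130 / 0.99 = 13,260 g product.

(b) Available chlorine delivered: 1820 g × 0.633 = 1152 g as Cl₂.
(b) Concentration rise: 1152 g / 500,000 L = 2.304 mg/L = 2.30 ppm.
(b) Final FC: 0.6 + 2.30 = 2.90 ppm.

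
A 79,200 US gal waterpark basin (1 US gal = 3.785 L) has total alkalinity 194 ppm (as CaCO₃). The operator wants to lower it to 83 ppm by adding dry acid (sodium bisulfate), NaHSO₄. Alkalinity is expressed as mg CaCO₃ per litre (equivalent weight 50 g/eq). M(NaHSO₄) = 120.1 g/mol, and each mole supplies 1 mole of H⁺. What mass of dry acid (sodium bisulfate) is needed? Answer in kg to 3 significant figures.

79.9 kg

Volume: 79,200 US gal × 3.785 L/gal = 299,772 L.
Alkalinity to neutralize: (194 − 83) = 111 mg/L as CaCO₃ × 299,772 L = 33,270 g as CaCO₃.
Equivalents of H⁺ required: 33,270 ÷ 50 g/eq = 665.5 eq = 665.5 mol NaHSO₄.
Mass of NaHSO₄: 665.5 × 120.1 = 79,930 g.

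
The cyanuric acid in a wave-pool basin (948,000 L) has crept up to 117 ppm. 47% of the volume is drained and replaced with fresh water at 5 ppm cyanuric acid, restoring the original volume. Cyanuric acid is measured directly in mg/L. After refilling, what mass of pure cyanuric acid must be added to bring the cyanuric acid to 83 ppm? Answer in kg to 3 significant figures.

17.7 kg

After draining 47% and refilling: 117 × 0.53 + 5 × 0.47 = 64.36 ppm.
Deficit to target: 83 − 64.36 = 18.64 mg/L.
Mass: 18.64 mg/L × 948,000 L = 17,670 g cyanuric acid.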